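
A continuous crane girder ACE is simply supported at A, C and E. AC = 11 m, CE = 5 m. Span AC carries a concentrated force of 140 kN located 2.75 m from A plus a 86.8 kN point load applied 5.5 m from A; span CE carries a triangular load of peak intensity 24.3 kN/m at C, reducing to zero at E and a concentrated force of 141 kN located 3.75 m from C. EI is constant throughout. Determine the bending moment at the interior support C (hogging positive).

Insert a hinge at C; M_C is the redundant, and each span becomes simply supported.
End slopes at the hinge C, treating each span as simply supported:
  span AC: point load 140 at a = 2.75: Pab(L + a)/(6LEI) = 661.7/EI
  span AC: point load 86.8 at a = 5.5: Pab(L + a)/(6LEI) = 656.4/EI
  span CE: triangular load, peak 24.3: w₀L³/(45EI) = 67.5/EI
  span CE: point load 141 at a = 3.75: Pab(L + b)/(6LEI) = 137.7/EI
  relative rotation θ_0 = (1318 + 205.2)/EI = 1523/EI
A unit hogging moment at C produces rotation L₁/(3EI) + L₂/(3EI) = 5.333/EI.
Compatibility: M_C·(L₁+L₂)/(3EI) = θ_0, giving M_C = 285.6 kN·m (hogging).

M_C = 285.6 kN·m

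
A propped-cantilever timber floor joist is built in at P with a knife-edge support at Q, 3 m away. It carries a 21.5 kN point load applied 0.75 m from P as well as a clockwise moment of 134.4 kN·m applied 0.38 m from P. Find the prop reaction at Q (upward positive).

R_Q = 17.79 kN

Remove the prop at Q; the released (primary) structure is a cantilever built in at P.
Downward deflection at the released point Q due to the loads:
  point load 21.5 at a = 0.75: Pa²(3L − a)/(6EI) = 16.63/EI
  clockwise couple 134.4 at a = 0.38: M₀a(2L − a)/(2EI) = 143.5/EI
  δ_0 = 160.1/EI
Tip deflection under a unit load at Q: L³/(3EI) = 9/EI.
The prop prevents deflection at Q: R_Q = δ_0/δ_{QQ} = 160.1/9 = 17.79 kN.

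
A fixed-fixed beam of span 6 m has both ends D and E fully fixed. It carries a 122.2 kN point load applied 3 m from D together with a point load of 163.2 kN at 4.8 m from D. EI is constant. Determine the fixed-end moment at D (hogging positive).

Release both end moments; the primary structure is a simply-supported span DE with redundants M_D and M_E.
On the primary (simply-supported) span, the end slopes from the loading are:
  at D: point load 122.2 at a = 3: Pab(L + b)/(6LEI) = 274.9/EI
  at E: point load 122.2 at a = 3: Pab(L + a)/(6LEI) = 274.9/EI
  at D: point load 163.2 at a = 4.8: Pab(L + b)/(6LEI) = 188/EI
  at E: point load 163.2 at a = 4.8: Pab(L + a)/(6LEI) = 282/EI
  θ_D0 = 463/EI,  θ_E0 = 557/EI
Flexibility coefficients: a unit moment at one end gives L/(3EI) there and L/(6EI) at the far end, so f₁₁ = f₂₂ = 2/EI and f₁₂ = f₂₁ = 1/EI.
Compatibility — zero rotation at each built-in end:
  2 M_D + 1 M_E = 463
  1 M_D + 2 M_E = 557
Solving the pair gives M_D = 123 kN·m and M_E = 217 kN·m (hogging).

M_D = 123 kN·m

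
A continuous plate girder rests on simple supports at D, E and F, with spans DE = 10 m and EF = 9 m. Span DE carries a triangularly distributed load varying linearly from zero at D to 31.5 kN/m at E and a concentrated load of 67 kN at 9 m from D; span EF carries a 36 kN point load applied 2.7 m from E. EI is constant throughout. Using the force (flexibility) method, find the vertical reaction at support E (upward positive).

Release continuity at E by inserting a hinge; the redundant is the internal moment M_E. The primary structure is two simply-supported spans DE and EF.
End slopes at the hinge E, treating each span as simply supported:
  span DE: triangular load, peak 31.5: w₀L³/(45EI) = 700/EI
  span DE: point load 67 at a = 9: Pab(L + a)/(6LEI) = 190.9/EI
  span EF: point load 36 at a = 2.7: Pab(L + b)/(6LEI) = 173.5/EI
  relative rotation θ_0 = (891 + 173.5)/EI = 1064/EI
A unit hogging moment at E produces rotation L₁/(3EI) + L₂/(3EI) = 6.333/EI.
Slope continuity at E: θ_0 = M_E·6.333/EI, so M_E = 1064/6.333 = 168.1 kN·m (hogging).
Span DE, ΣM about D with M_E applied at E: R_E^{DE}·10 = 1653 + 168.1, so R_E^{DE} = 182.1 kN and R_D = 224.5 − 182.1 = 42.39 kN.
Span EF, ΣM about F: R_E^{EF}·9 = 226.8 + 168.1, so R_E^{EF} = 43.87 kN and R_F = 36 − 43.87 = -7.875 kN.
R_E = 182.1 + 43.87 = 226 kN.

R_E = 226 kN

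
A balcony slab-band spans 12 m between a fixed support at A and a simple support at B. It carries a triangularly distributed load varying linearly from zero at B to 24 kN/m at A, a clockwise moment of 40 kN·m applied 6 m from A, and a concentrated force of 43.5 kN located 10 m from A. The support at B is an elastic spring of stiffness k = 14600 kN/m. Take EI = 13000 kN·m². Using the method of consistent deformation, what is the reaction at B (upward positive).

Release the roller at B. Primary structure: cantilever fixed at A.
Primary-structure tip deflection at B by superposition:
  triangular load, peak 24 at the fixed end: w₀L⁴/(30EI) = 16589/EI
  clockwise couple 40 at a = 6: M₀a(2L − a)/(2EI) = 2160/EI
  point load 43.5 at a = 10: Pa²(3L − a)/(6EI) = 18850/EI
  δ_0 = 37599/EI
Tip deflection under a unit load at B: L³/(3EI) = 576/EI.
With EI = 13000 kN·m²: δ_0 = 2.8922 m and δ_{BB} = 0.044308 m/kN.
Compatibility — the spring shortens by R_B/k under the reaction it provides: δ_0 − R_B·δ_{BB} = R_B/k. With 1/k = 0.000068 m/kN, R_B = δ_0 / (δ_{BB} + 1/k) = 2.8922 / (0.044308 + 0.000068) = 65.17 kN.

R_B = 65.17 kN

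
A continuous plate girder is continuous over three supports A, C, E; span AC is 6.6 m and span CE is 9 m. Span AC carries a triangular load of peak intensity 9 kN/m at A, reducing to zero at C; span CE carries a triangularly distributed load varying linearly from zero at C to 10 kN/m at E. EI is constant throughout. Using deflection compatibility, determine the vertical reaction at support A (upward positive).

R_A = 14.2 kN

Take M_C as the redundant. Released structure: two simple spans AC and CE with a hinge at C.
Rotations at C on the released spans (each span's end-slope, ×1/EI):
  span AC: triangular load, peak 9: 7w₀L³/(360EI) = 50.31/EI
  span CE: triangular load, peak 10: 7w₀L³/(360EI) = 141.8/EI
  relative rotation θ_0 = (50.31 + 141.8)/EI = 192.1/EI
A unit hogging moment at C produces rotation L₁/(3EI) + L₂/(3EI) = 5.2/EI.
Slope continuity at C: θ_0 = M_C·5.2/EI, so M_C = 192.1/5.2 = 36.93 kN·m (hogging).
Span AC, ΣM about A with M_C applied at C: R_C^{AC}·6.6 = 65.34 + 36.93, so R_C^{AC} = 15.5 kN and R_A = 29.7 − 15.5 = 14.2 kN.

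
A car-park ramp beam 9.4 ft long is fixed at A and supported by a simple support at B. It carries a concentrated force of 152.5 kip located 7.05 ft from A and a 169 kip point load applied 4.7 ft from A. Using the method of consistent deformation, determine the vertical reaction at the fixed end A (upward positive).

R_A = 172.2 kip

Remove the prop at B; the released (primary) structure is a cantilever built in at A.
Free-end deflection of the primary structure under the applied loading (downward +):
  point load 152.5 at a = 7.05: Pa²(3L − a)/(6EI) = 26718/EI
  point load 169 at a = 4.7: Pa²(3L − a)/(6EI) = 14622/EI
  δ_0 = 41340/EI
Flexibility coefficient — unit upward force at B: δ_{BB} = L³/(3EI) = 276.9/EI.
Compatibility at B: δ_0 − R_B·δ_{BB} = 0, so R_B = 41340/276.9 = 149.3 kip.
Vertical equilibrium: R_A = ΣP − R_B = 321.5 − 149.3 = 172.2 kip.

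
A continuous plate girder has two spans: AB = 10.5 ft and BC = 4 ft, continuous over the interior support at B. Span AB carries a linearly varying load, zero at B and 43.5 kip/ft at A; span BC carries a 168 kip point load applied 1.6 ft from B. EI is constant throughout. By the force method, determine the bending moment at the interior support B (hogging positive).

M_B = 238.2 kip·ft

Release continuity at B by inserting a hinge; the redundant is the internal moment M_B. The primary structure is two simply-supported spans AB and BC.
End slopes at the hinge B, treating each span as simply supported:
  span AB: triangular load, peak 43.5: 7w₀L³/(360EI) = 979.2/EI
  span BC: point load 168 at a = 1.6: Pab(L + b)/(6LEI) = 172/EI
  relative rotation θ_0 = (979.2 + 172)/EI = 1151/EI
A unit hogging moment at B produces rotation L₁/(3EI) + L₂/(3EI) = 4.833/EI.
Slope continuity at B: θ_0 = M_B·4.833/EI, so M_B = 1151/4.833 = 238.2 kip·ft (hogging).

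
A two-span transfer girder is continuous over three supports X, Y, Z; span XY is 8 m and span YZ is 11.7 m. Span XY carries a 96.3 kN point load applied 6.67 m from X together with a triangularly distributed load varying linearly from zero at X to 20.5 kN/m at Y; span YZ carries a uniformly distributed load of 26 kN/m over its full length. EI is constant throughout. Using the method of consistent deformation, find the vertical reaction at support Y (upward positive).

Insert a hinge at Y; M_Y is the redundant, and each span becomes simply supported.
Discontinuity in slope at Y on the released structure — sum the simple-span end rotations:
  span XY: point load 96.3 at a = 6.67: Pab(L + a)/(6LEI) = 261.1/EI
  span XY: triangular load, peak 20.5: w₀L³/(45EI) = 233.2/EI
  span YZ: UDL 26: wL³/(24EI) = 1735/EI
  relative rotation θ_0 = (494.3 + 1735)/EI = 2229/EI
A unit hogging moment at Y produces rotation L₁/(3EI) + L₂/(3EI) = 6.567/EI.
Slope continuity at Y: θ_0 = M_Y·6.567/EI, so M_Y = 2229/6.567 = 339.5 kN·m (hogging).
Span XY, ΣM about X with M_Y applied at Y: R_Y^{XY}·8 = 1080 + 339.5, so R_Y^{XY} = 177.4 kN and R_X = 178.3 − 177.4 = 0.9051 kN.
Span YZ, ΣM about Z: R_Y^{YZ}·11.7 = 1780 + 339.5, so R_Y^{YZ} = 181.1 kN and R_Z = 304.2 − 181.1 = 123.1 kN.
R_Y = 177.4 + 181.1 = 358.5 kN.

R_Y = 358.5 kN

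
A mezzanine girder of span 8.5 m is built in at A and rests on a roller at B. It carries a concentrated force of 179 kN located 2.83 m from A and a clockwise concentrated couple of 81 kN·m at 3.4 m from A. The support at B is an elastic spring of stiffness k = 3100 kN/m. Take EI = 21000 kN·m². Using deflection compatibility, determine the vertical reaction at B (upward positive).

Release the roller at B. Primary structure: cantilever fixed at A.
Downward deflection at the released point B due to the loads:
  point load 179 at a = 2.83: Pa²(3L − a)/(6EI) = 5417/EI
  clockwise couple 81 at a = 3.4: M₀a(2L − a)/(2EI) = 1873/EI
  δ_0 = 7289/EI
Tip deflection under a unit load at B: L³/(3EI) = 204.7/EI.
With EI = 21000 kN·m²: δ_0 = 0.34711 m and δ_{BB} = 0.009748 m/kN.
Compatibility — the spring shortens by R_B/k under the reaction it provides: δ_0 − R_B·δ_{BB} = R_B/k. With 1/k = 0.000323 m/kN, R_B = δ_0 / (δ_{BB} + 1/k) = 0.34711 / (0.009748 + 0.000323) = 34.47 kN.

R_B = 34.47 kN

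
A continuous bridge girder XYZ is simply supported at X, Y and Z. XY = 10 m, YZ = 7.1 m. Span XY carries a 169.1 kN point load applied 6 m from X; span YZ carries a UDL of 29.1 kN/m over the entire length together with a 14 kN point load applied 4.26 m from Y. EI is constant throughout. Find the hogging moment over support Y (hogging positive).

M_Y = 272.9 kN·m

Take M_Y as the redundant. Released structure: two simple spans XY and YZ with a hinge at Y.
Rotations at Y on the released spans (each span's end-slope, ×1/EI):
  span XY: point load 169.1 at a = 6: Pab(L + a)/(6LEI) = 1082/EI
  span YZ: UDL 29.1: wL³/(24EI) = 434/EI
  span YZ: point load 14 at a = 4.26: Pab(L + b)/(6LEI) = 39.52/EI
  relative rotation θ_0 = (1082 + 473.5)/EI = 1556/EI
A unit hogging moment at Y produces rotation L₁/(3EI) + L₂/(3EI) = 5.7/EI.
Slope continuity at Y: θ_0 = M_Y·5.7/EI, so M_Y = 1556/5.7 = 272.9 kN·m (hogging).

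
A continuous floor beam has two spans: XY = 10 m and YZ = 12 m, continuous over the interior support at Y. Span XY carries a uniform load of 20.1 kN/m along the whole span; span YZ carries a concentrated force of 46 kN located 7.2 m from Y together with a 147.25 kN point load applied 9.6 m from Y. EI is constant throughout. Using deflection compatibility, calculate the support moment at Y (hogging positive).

Insert a hinge at Y; M_Y is the redundant, and each span becomes simply supported.
Rotations at Y on the released spans (each span's end-slope, ×1/EI):
  span XY: UDL 20.1: wL³/(24EI) = 837.5/EI
  span YZ: point load 46 at a = 7.2: Pab(L + b)/(6LEI) = 370.9/EI
  span YZ: point load 147.25 at a = 9.6: Pab(L + b)/(6LEI) = 678.5/EI
  relative rotation θ_0 = (837.5 + 1049)/EI = 1887/EI
A unit hogging moment at Y produces rotation L₁/(3EI) + L₂/(3EI) = 7.333/EI.
Compatibility: M_Y·(L₁+L₂)/(3EI) = θ_0, giving M_Y = 257.3 kN·m (hogging).

M_Y = 257.3 kN·m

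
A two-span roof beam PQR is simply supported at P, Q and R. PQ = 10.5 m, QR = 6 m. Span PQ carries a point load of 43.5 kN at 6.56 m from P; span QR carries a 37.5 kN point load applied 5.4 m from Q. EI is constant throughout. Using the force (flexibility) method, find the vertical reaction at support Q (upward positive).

Take M_Q as the redundant. Released structure: two simple spans PQ and QR with a hinge at Q.
Discontinuity in slope at Q on the released structure — sum the simple-span end rotations:
  span PQ: point load 43.5 at a = 6.56: Pab(L + a)/(6LEI) = 304.5/EI
  span QR: point load 37.5 at a = 5.4: Pab(L + b)/(6LEI) = 22.27/EI
  relative rotation θ_0 = (304.5 + 22.27)/EI = 326.7/EI
A unit hogging moment at Q produces rotation L₁/(3EI) + L₂/(3EI) = 5.5/EI.
Slope continuity at Q: θ_0 = M_Q·5.5/EI, so M_Q = 326.7/5.5 = 59.41 kN·m (hogging).
Span PQ, ΣM about P with M_Q applied at Q: R_Q^{PQ}·10.5 = 285.4 + 59.41, so R_Q^{PQ} = 32.83 kN and R_P = 43.5 − 32.83 = 10.67 kN.
Span QR, ΣM about R: R_Q^{QR}·6 = 22.5 + 59.41, so R_Q^{QR} = 13.65 kN and R_R = 37.5 − 13.65 = 23.85 kN.
R_Q = 32.83 + 13.65 = 46.49 kN.

R_Q = 46.49 kN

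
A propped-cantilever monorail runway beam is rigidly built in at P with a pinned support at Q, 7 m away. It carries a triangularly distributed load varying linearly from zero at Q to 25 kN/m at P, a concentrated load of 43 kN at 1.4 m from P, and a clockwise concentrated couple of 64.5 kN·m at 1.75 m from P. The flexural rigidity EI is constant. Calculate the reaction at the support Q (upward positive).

R_Q = 25.95 kN

Choose R_Q as the redundant. The primary structure is the cantilever fixed at P.
Primary-structure tip deflection at Q by superposition:
  triangular load, peak 25 at the fixed end: w₀L⁴/(30EI) = 2001/EI
  point load 43 at a = 1.4: Pa²(3L − a)/(6EI) = 275.3/EI
  clockwise couple 64.5 at a = 1.75: M₀a(2L − a)/(2EI) = 691.4/EI
  δ_0 = 2968/EI
Tip deflection under a unit load at Q: L³/(3EI) = 114.3/EI.
The prop prevents deflection at Q: R_Q = δ_0/δ_{QQ} = 2968/114.3 = 25.95 kN.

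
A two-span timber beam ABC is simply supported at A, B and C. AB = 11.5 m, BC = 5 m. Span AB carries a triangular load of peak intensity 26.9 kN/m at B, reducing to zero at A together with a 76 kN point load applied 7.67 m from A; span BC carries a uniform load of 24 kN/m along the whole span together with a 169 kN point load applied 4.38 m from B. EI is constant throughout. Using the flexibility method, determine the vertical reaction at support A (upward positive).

Release continuity at B by inserting a hinge; the redundant is the internal moment M_B. The primary structure is two simply-supported spans AB and BC.
Discontinuity in slope at B on the released structure — sum the simple-span end rotations:
  span AB: triangular load, peak 26.9: w₀L³/(45EI) = 909.1/EI
  span AB: point load 76 at a = 7.67: Pab(L + a)/(6LEI) = 620.3/EI
  span BC: UDL 24: wL³/(24EI) = 125/EI
  span BC: point load 169 at a = 4.38: Pab(L + b)/(6LEI) = 85.97/EI
  relative rotation θ_0 = (1529 + 211)/EI = 1740/EI
A unit hogging moment at B produces rotation L₁/(3EI) + L₂/(3EI) = 5.5/EI.
Compatibility: M_B·(L₁+L₂)/(3EI) = θ_0, giving M_B = 316.4 kN·m (hogging).
Span AB, ΣM about A with M_B applied at B: R_B^{AB}·11.5 = 1769 + 316.4, so R_B^{AB} = 181.3 kN and R_A = 230.7 − 181.3 = 49.35 kN.

R_A = 49.35 kN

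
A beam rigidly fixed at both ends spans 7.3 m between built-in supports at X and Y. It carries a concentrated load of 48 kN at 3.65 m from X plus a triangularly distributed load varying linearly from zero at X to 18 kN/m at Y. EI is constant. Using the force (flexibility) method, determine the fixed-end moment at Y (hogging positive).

Take the two fixed-end moments M_X, M_Y as redundants; the released structure is the simple span XY.
Simple-span end rotations at X and Y under the given loads:
  at X: point load 48 at a = 3.65: Pab(L + b)/(6LEI) = 159.9/EI
  at Y: point load 48 at a = 3.65: Pab(L + a)/(6LEI) = 159.9/EI
  at X: triangular load, peak 18: 7w₀L³/(360EI) = 136.2/EI
  at Y: triangular load, peak 18: w₀L³/(45EI) = 155.6/EI
  θ_X0 = 296/EI,  θ_Y0 = 315.5/EI
Flexibility coefficients: a unit moment at one end gives L/(3EI) there and L/(6EI) at the far end, so f₁₁ = f₂₂ = 2.433/EI and f₁₂ = f₂₁ = 1.217/EI.
Compatibility — zero rotation at each built-in end:
  2.433 M_X + 1.217 M_Y = 296
  1.217 M_X + 2.433 M_Y = 315.5
Solving the pair gives M_X = 75.77 kN·m and M_Y = 91.76 kN·m (hogging).

M_Y = 91.76 kN·m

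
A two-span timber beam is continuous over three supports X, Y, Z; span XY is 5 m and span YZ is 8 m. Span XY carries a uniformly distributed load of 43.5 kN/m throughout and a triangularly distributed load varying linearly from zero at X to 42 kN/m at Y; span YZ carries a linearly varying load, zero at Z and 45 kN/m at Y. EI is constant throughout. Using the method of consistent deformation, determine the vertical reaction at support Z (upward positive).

Take M_Y as the redundant. Released structure: two simple spans XY and YZ with a hinge at Y.
Discontinuity in slope at Y on the released structure — sum the simple-span end rotations:
  span XY: UDL 43.5: wL³/(24EI) = 226.6/EI
  span XY: triangular load, peak 42: w₀L³/(45EI) = 116.7/EI
  span YZ: triangular load, peak 45: w₀L³/(45EI) = 512/EI
  relative rotation θ_0 = (343.2 + 512)/EI = 855.2/EI
A unit hogging moment at Y produces rotation L₁/(3EI) + L₂/(3EI) = 4.333/EI.
Slope continuity at Y: θ_0 = M_Y·4.333/EI, so M_Y = 855.2/4.333 = 197.4 kN·m (hogging).
Span YZ, ΣM about Z: R_Y^{YZ}·8 = 960 + 197.4, so R_Y^{YZ} = 144.7 kN and R_Z = 180 − 144.7 = 35.33 kN.

R_Z = 35.33 kN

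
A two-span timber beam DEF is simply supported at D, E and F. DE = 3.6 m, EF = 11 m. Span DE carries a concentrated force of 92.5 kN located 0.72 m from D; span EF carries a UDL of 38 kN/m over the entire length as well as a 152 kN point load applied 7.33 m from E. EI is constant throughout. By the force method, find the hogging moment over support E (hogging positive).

Take M_E as the redundant. Released structure: two simple spans DE and EF with a hinge at E.
Rotations at E on the released spans (each span's end-slope, ×1/EI):
  span DE: point load 92.5 at a = 0.72: Pab(L + a)/(6LEI) = 38.36/EI
  span EF: UDL 38: wL³/(24EI) = 2107/EI
  span EF: point load 152 at a = 7.33: Pab(L + b)/(6LEI) = 908.9/EI
  relative rotation θ_0 = (38.36 + 3016)/EI = 3055/EI
A unit hogging moment at E produces rotation L₁/(3EI) + L₂/(3EI) = 4.867/EI.
Compatibility: M_E·(L₁+L₂)/(3EI) = θ_0, giving M_E = 627.7 kN·m (hogging).

M_E = 627.7 kN·m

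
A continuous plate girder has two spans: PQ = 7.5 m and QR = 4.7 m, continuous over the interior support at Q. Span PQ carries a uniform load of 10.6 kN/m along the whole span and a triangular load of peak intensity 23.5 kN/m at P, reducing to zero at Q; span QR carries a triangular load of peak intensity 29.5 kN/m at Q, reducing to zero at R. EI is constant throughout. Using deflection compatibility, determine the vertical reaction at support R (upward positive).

Release continuity at Q by inserting a hinge; the redundant is the internal moment M_Q. The primary structure is two simply-supported spans PQ and QR.
Discontinuity in slope at Q on the released structure — sum the simple-span end rotations:
  span PQ: UDL 10.6: wL³/(24EI) = 186.3/EI
  span PQ: triangular load, peak 23.5: 7w₀L³/(360EI) = 192.8/EI
  span QR: triangular load, peak 29.5: w₀L³/(45EI) = 68.06/EI
  relative rotation θ_0 = (379.1 + 68.06)/EI = 447.2/EI
A unit hogging moment at Q produces rotation L₁/(3EI) + L₂/(3EI) = 4.067/EI.
Compatibility: M_Q·(L₁+L₂)/(3EI) = θ_0, giving M_Q = 110 kN·m (hogging).
Span QR, ΣM about R: R_Q^{QR}·4.7 = 217.2 + 110, so R_Q^{QR} = 69.61 kN and R_R = 69.33 − 69.61 = -0.287 kN.

R_R = -0.287 kN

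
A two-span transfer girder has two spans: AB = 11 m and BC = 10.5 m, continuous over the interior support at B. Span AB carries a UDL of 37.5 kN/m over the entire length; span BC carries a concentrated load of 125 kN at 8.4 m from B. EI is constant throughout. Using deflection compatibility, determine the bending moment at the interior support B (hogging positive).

Take M_B as the redundant. Released structure: two simple spans AB and BC with a hinge at B.
Rotations at B on the released spans (each span's end-slope, ×1/EI):
  span AB: UDL 37.5: wL³/(24EI) = 2080/EI
  span BC: point load 125 at a = 8.4: Pab(L + b)/(6LEI) = 441/EI
  relative rotation θ_0 = (2080 + 441)/EI = 2521/EI
A unit hogging moment at B produces rotation L₁/(3EI) + L₂/(3EI) = 7.167/EI.
Compatibility: M_B·(L₁+L₂)/(3EI) = θ_0, giving M_B = 351.7 kN·m (hogging).

M_B = 351.7 kN·m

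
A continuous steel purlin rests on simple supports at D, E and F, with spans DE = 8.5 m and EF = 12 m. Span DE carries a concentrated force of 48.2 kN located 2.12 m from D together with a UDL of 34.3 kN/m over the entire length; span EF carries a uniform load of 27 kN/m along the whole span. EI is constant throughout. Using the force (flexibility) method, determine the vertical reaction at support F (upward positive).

Release continuity at E by inserting a hinge; the redundant is the internal moment M_E. The primary structure is two simply-supported spans DE and EF.
Rotations at E on the released spans (each span's end-slope, ×1/EI):
  span DE: point load 48.2 at a = 2.12: Pab(L + a)/(6LEI) = 135.8/EI
  span DE: UDL 34.3: wL³/(24EI) = 877.7/EI
  span EF: UDL 27: wL³/(24EI) = 1944/EI
  relative rotation θ_0 = (1013 + 1944)/EI = 2957/EI
A unit hogging moment at E produces rotation L₁/(3EI) + L₂/(3EI) = 6.833/EI.
Compatibility: M_E·(L₁+L₂)/(3EI) = θ_0, giving M_E = 432.8 kN·m (hogging).
Span EF, ΣM about F: R_E^{EF}·12 = 1944 + 432.8, so R_E^{EF} = 198.1 kN and R_F = 324 − 198.1 = 125.9 kN.

R_F = 125.9 kN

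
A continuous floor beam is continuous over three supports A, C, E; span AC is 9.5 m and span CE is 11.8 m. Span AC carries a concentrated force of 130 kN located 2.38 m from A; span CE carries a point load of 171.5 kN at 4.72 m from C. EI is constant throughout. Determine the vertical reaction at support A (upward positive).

Insert a hinge at C; M_C is the redundant, and each span becomes simply supported.
Rotations at C on the released spans (each span's end-slope, ×1/EI):
  span AC: point load 130 at a = 2.38: Pab(L + a)/(6LEI) = 459.1/EI
  span CE: point load 171.5 at a = 4.72: Pab(L + b)/(6LEI) = 1528/EI
  relative rotation θ_0 = (459.1 + 1528)/EI = 1987/EI
A unit hogging moment at C produces rotation L₁/(3EI) + L₂/(3EI) = 7.1/EI.
Compatibility: M_C·(L₁+L₂)/(3EI) = θ_0, giving M_C = 279.9 kN·m (hogging).
Span AC, ΣM about A with M_C applied at C: R_C^{AC}·9.5 = 309.4 + 279.9, so R_C^{AC} = 62.03 kN and R_A = 130 − 62.03 = 67.97 kN.

R_A = 67.97 kN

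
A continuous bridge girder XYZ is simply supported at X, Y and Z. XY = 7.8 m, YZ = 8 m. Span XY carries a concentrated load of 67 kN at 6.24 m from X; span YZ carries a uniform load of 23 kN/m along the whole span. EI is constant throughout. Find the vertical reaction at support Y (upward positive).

R_Y = 178.6 kN

Release continuity at Y by inserting a hinge; the redundant is the internal moment M_Y. The primary structure is two simply-supported spans XY and YZ.
Discontinuity in slope at Y on the released structure — sum the simple-span end rotations:
  span XY: point load 67 at a = 6.24: Pab(L + a)/(6LEI) = 195.7/EI
  span YZ: UDL 23: wL³/(24EI) = 490.7/EI
  relative rotation θ_0 = (195.7 + 490.7)/EI = 686.3/EI
A unit hogging moment at Y produces rotation L₁/(3EI) + L₂/(3EI) = 5.267/EI.
Slope continuity at Y: θ_0 = M_Y·5.267/EI, so M_Y = 686.3/5.267 = 130.3 kN·m (hogging).
Span XY, ΣM about X with M_Y applied at Y: R_Y^{XY}·7.8 = 418.1 + 130.3, so R_Y^{XY} = 70.31 kN and R_X = 67 − 70.31 = -3.307 kN.
Span YZ, ΣM about Z: R_Y^{YZ}·8 = 736 + 130.3, so R_Y^{YZ} = 108.3 kN and R_Z = 184 − 108.3 = 75.71 kN.
R_Y = 70.31 + 108.3 = 178.6 kN.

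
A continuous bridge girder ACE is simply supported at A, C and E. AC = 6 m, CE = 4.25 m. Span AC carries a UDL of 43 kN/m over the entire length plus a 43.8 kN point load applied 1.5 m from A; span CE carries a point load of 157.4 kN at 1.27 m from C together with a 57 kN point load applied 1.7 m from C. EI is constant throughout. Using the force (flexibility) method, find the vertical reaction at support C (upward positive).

R_C = 364.9 kN

Insert a hinge at C; M_C is the redundant, and each span becomes simply supported.
End slopes at the hinge C, treating each span as simply supported:
  span AC: UDL 43: wL³/(24EI) = 387/EI
  span AC: point load 43.8 at a = 1.5: Pab(L + a)/(6LEI) = 61.59/EI
  span CE: point load 157.4 at a = 1.27: Pab(L + b)/(6LEI) = 168.9/EI
  span CE: point load 57 at a = 1.7: Pab(L + b)/(6LEI) = 65.89/EI
  relative rotation θ_0 = (448.6 + 234.8)/EI = 683.4/EI
A unit hogging moment at C produces rotation L₁/(3EI) + L₂/(3EI) = 3.417/EI.
Slope continuity at C: θ_0 = M_C·3.417/EI, so M_C = 683.4/3.417 = 200 kN·m (hogging).
Span AC, ΣM about A with M_C applied at C: R_C^{AC}·6 = 839.7 + 200, so R_C^{AC} = 173.3 kN and R_A = 301.8 − 173.3 = 128.5 kN.
Span CE, ΣM about E: R_C^{CE}·4.25 = 614.4 + 200, so R_C^{CE} = 191.6 kN and R_E = 214.4 − 191.6 = 22.77 kN.
R_C = 173.3 + 191.6 = 364.9 kN.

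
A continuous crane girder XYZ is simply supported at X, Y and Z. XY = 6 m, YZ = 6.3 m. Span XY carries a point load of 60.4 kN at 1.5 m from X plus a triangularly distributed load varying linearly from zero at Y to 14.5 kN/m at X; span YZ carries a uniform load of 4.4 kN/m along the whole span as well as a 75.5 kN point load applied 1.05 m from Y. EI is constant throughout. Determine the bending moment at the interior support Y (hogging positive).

M_Y = 77.77 kN·m

Take M_Y as the redundant. Released structure: two simple spans XY and YZ with a hinge at Y.
End slopes at the hinge Y, treating each span as simply supported:
  span XY: point load 60.4 at a = 1.5: Pab(L + a)/(6LEI) = 84.94/EI
  span XY: triangular load, peak 14.5: 7w₀L³/(360EI) = 60.9/EI
  span YZ: UDL 4.4: wL³/(24EI) = 45.84/EI
  span YZ: point load 75.5 at a = 1.05: Pab(L + b)/(6LEI) = 127.2/EI
  relative rotation θ_0 = (145.8 + 173)/EI = 318.8/EI
A unit hogging moment at Y produces rotation L₁/(3EI) + L₂/(3EI) = 4.1/EI.
Slope continuity at Y: θ_0 = M_Y·4.1/EI, so M_Y = 318.8/4.1 = 77.77 kN·m (hogging).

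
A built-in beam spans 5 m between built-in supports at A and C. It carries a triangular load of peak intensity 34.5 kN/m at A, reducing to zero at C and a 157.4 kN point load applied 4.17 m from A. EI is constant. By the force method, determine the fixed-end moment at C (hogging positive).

Release both end moments; the primary structure is a simply-supported span AC with redundants M_A and M_C.
End rotations of the released simple span under the applied load (×1/EI):
  at A: triangular load, peak 34.5: w₀L³/(45EI) = 95.83/EI
  at C: triangular load, peak 34.5: 7w₀L³/(360EI) = 83.85/EI
  at A: point load 157.4 at a = 4.17: Pab(L + b)/(6LEI) = 105.9/EI
  at C: point load 157.4 at a = 4.17: Pab(L + a)/(6LEI) = 166.5/EI
  θ_A0 = 201.7/EI,  θ_C0 = 250.4/EI
Flexibility coefficients: a unit moment at one end gives L/(3EI) there and L/(6EI) at the far end, so f₁₁ = f₂₂ = 1.667/EI and f₁₂ = f₂₁ = 0.8333/EI.
Compatibility — zero rotation at each built-in end:
  1.667 M_A + 0.8333 M_C = 201.7
  0.8333 M_A + 1.667 M_C = 250.4
Solving the pair gives M_A = 61.21 kN·m and M_C = 119.6 kN·m (hogging).

M_C = 119.6 kN·m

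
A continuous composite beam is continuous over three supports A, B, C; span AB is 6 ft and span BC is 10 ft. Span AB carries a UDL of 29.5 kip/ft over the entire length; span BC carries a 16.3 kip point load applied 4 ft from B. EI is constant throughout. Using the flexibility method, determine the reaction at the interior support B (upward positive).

Release continuity at B by inserting a hinge; the redundant is the internal moment M_B. The primary structure is two simply-supported spans AB and BC.
End slopes at the hinge B, treating each span as simply supported:
  span AB: UDL 29.5: wL³/(24EI) = 265.5/EI
  span BC: point load 16.3 at a = 4: Pab(L + b)/(6LEI) = 104.3/EI
  relative rotation θ_0 = (265.5 + 104.3)/EI = 369.8/EI
A unit hogging moment at B produces rotation L₁/(3EI) + L₂/(3EI) = 5.333/EI.
Slope continuity at B: θ_0 = M_B·5.333/EI, so M_B = 369.8/5.333 = 69.34 kip·ft (hogging).
Span AB, ΣM about A with M_B applied at B: R_B^{AB}·6 = 531 + 69.34, so R_B^{AB} = 100.1 kip and R_A = 177 − 100.1 = 76.94 kip.
Span BC, ΣM about C: R_B^{BC}·10 = 97.8 + 69.34, so R_B^{BC} = 16.71 kip and R_C = 16.3 − 16.71 = -0.4141 kip.
R_B = 100.1 + 16.71 = 116.8 kip.

R_B = 116.8 kip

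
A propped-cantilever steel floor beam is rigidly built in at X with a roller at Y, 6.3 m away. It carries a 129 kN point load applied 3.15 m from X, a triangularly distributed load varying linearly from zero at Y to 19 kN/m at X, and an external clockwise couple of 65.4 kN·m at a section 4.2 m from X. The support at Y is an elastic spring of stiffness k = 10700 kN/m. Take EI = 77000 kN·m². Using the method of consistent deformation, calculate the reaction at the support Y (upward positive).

R_Y = 60.87 kN

Take the reaction at Y as the redundant and release it; the primary structure is a cantilever fixed at X.
Downward deflection at the released point Y due to the loads:
  point load 129 at a = 3.15: Pa²(3L − a)/(6EI) = 3360/EI
  triangular load, peak 19 at the fixed end: w₀L⁴/(30EI) = 997.7/EI
  clockwise couple 65.4 at a = 4.2: M₀a(2L − a)/(2EI) = 1154/EI
  δ_0 = 5511/EI
Tip deflection under a unit load at Y: L³/(3EI) = 83.35/EI.
With EI = 77000 kN·m²: δ_0 = 0.071576 m and δ_{YY} = 0.001082 m/kN.
Compatibility — the spring shortens by R_Y/k under the reaction it provides: δ_0 − R_Y·δ_{YY} = R_Y/k. With 1/k = 0.000093 m/kN, R_Y = δ_0 / (δ_{YY} + 1/k) = 0.071576 / (0.001082 + 0.000093) = 60.87 kN.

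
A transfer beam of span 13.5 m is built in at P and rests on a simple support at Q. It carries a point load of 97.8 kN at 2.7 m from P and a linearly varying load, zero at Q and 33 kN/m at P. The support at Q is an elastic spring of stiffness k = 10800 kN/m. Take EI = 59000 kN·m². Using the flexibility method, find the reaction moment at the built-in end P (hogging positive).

Remove the prop at Q; the released (primary) structure is a cantilever built in at P.
Deflection at Q on the released cantilever, summing each load's contribution:
  point load 97.8 at a = 2.7: Pa²(3L − a)/(6EI) = 4492/EI
  triangular load, peak 33 at the fixed end: w₀L⁴/(30EI) = 36537/EI
  δ_0 = 41028/EI
Flexibility coefficient — unit upward force at Q: δ_{QQ} = L³/(3EI) = 820.1/EI.
With EI = 59000 kN·m²: δ_0 = 0.69539 m and δ_{QQ} = 0.0139 m/kN.
Compatibility — the spring shortens by R_Q/k under the reaction it provides: δ_0 − R_Q·δ_{QQ} = R_Q/k. With 1/k = 0.000093 m/kN, R_Q = δ_0 / (δ_{QQ} + 1/k) = 0.69539 / (0.0139 + 0.000093) = 49.7 kN.
Moment equilibrium about P: M_P = Σ(load moments about P) − R_Q·L = 1266 − 49.7×13.5 = 595.5 kN·m.

M_P = 595.5 kN·m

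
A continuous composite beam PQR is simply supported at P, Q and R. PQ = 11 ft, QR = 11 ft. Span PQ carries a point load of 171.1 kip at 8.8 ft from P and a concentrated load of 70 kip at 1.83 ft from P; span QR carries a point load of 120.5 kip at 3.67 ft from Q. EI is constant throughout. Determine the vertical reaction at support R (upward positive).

Take M_Q as the redundant. Released structure: two simple spans PQ and QR with a hinge at Q.
Discontinuity in slope at Q on the released structure — sum the simple-span end rotations:
  span PQ: point load 171.1 at a = 8.8: Pab(L + a)/(6LEI) = 993.7/EI
  span PQ: point load 70 at a = 1.83: Pab(L + a)/(6LEI) = 228.4/EI
  span QR: point load 120.5 at a = 3.67: Pab(L + b)/(6LEI) = 900.3/EI
  relative rotation θ_0 = (1222 + 900.3)/EI = 2122/EI
A unit hogging moment at Q produces rotation L₁/(3EI) + L₂/(3EI) = 7.333/EI.
Compatibility: M_Q·(L₁+L₂)/(3EI) = θ_0, giving M_Q = 289.4 kip·ft (hogging).
Span QR, ΣM about R: R_Q^{QR}·11 = 883.3 + 289.4, so R_Q^{QR} = 106.6 kip and R_R = 120.5 − 106.6 = 13.89 kip.

R_R = 13.89 kip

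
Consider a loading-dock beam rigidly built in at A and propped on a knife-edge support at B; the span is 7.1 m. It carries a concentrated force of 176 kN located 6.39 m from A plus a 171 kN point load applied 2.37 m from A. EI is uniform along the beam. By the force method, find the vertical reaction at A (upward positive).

Choose R_B as the redundant. The primary structure is the cantilever fixed at A.
Free-end deflection of the primary structure under the applied loading (downward +):
  point load 176 at a = 6.39: Pa²(3L − a)/(6EI) = 17858/EI
  point load 171 at a = 2.37: Pa²(3L − a)/(6EI) = 3030/EI
  δ_0 = 20889/EI
Flexibility coefficient — unit upward force at B: δ_{BB} = L³/(3EI) = 119.3/EI.
Compatibility at B: δ_0 − R_B·δ_{BB} = 0, so R_B = 20889/119.3 = 175.1 kN.
Vertical equilibrium: R_A = ΣP − R_B = 347 − 175.1 = 171.9 kN.

R_A = 171.9 kN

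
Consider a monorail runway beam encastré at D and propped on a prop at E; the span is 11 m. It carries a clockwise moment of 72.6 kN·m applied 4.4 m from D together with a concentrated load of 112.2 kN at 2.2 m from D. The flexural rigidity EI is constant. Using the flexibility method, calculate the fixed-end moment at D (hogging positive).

M_D = 180.6 kN·m

Remove the prop at E; the released (primary) structure is a cantilever built in at D.
Downward deflection at the released point E due to the loads:
  clockwise couple 72.6 at a = 4.4: M₀a(2L − a)/(2EI) = 2811/EI
  point load 112.2 at a = 2.2: Pa²(3L − a)/(6EI) = 2788/EI
  δ_0 = 5599/EI
Flexibility coefficient — unit upward force at E: δ_{EE} = L³/(3EI) = 443.7/EI.
The prop prevents deflection at E: R_E = δ_0/δ_{EE} = 5599/443.7 = 12.62 kN.
Moment equilibrium about D: M_D = Σ(load moments about D) − R_E·L = 319.4 − 12.62×11 = 180.6 kN·m.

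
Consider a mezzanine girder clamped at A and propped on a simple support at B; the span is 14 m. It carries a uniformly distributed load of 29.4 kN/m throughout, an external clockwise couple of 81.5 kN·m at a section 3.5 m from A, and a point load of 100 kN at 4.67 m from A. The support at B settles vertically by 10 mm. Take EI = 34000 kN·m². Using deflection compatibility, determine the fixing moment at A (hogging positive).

M_A = 1013 kN·m

Remove the prop at B; the released (primary) structure is a cantilever built in at A.
Deflection at B on the released cantilever, summing each load's contribution:
  UDL 29.4: wL⁴/(8EI) = 141179/EI
  clockwise couple 81.5 at a = 3.5: M₀a(2L − a)/(2EI) = 3494/EI
  point load 100 at a = 4.67: Pa²(3L − a)/(6EI) = 13569/EI
  δ_0 = 158242/EI
Flexibility coefficient — unit upward force at B: δ_{BB} = L³/(3EI) = 914.7/EI.
With EI = 34000 kN·m²: δ_0 = 4.6542 m and δ_{BB} = 0.026902 m/kN.
Compatibility — the beam at B must follow the support down by 0.01 m: δ_0 − R_B·δ_{BB} = 0.01, so R_B = (4.6542 − 0.01)/0.026902 = 172.6 kN.
Moment equilibrium about A: M_A = Σ(load moments about A) − R_B·L = 3430 − 172.6×14 = 1013 kN·m.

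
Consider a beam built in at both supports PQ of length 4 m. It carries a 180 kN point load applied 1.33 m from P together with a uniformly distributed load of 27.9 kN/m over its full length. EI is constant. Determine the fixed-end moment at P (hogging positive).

M_P = 143.9 kN·m

Take the two fixed-end moments M_P, M_Q as redundants; the released structure is the simple span PQ.
End rotations of the released simple span under the applied load (×1/EI):
  at P: point load 180 at a = 1.33: Pab(L + b)/(6LEI) = 177.6/EI
  at Q: point load 180 at a = 1.33: Pab(L + a)/(6LEI) = 142/EI
  at P: UDL 27.9: wL³/(24EI) = 74.4/EI
  at Q: UDL 27.9: wL³/(24EI) = 74.4/EI
  θ_P0 = 252/EI,  θ_Q0 = 216.4/EI
Flexibility coefficients: a unit moment at one end gives L/(3EI) there and L/(6EI) at the far end, so f₁₁ = f₂₂ = 1.333/EI and f₁₂ = f₂₁ = 0.6667/EI.
Compatibility — zero rotation at each built-in end:
  1.333 M_P + 0.6667 M_Q = 252
  0.6667 M_P + 1.333 M_Q = 216.4
Solving the pair gives M_P = 143.9 kN·m and M_Q = 90.33 kN·m (hogging).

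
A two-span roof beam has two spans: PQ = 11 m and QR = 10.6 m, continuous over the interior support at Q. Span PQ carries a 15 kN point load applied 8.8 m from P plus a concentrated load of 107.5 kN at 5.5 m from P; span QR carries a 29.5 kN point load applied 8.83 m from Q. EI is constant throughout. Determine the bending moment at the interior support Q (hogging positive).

M_Q = 137.5 kN·m

Insert a hinge at Q; M_Q is the redundant, and each span becomes simply supported.
Discontinuity in slope at Q on the released structure — sum the simple-span end rotations:
  span PQ: point load 15 at a = 8.8: Pab(L + a)/(6LEI) = 87.12/EI
  span PQ: point load 107.5 at a = 5.5: Pab(L + a)/(6LEI) = 813/EI
  span QR: point load 29.5 at a = 8.83: Pab(L + b)/(6LEI) = 89.67/EI
  relative rotation θ_0 = (900.1 + 89.67)/EI = 989.8/EI
A unit hogging moment at Q produces rotation L₁/(3EI) + L₂/(3EI) = 7.2/EI.
Slope continuity at Q: θ_0 = M_Q·7.2/EI, so M_Q = 989.8/7.2 = 137.5 kN·m (hogging).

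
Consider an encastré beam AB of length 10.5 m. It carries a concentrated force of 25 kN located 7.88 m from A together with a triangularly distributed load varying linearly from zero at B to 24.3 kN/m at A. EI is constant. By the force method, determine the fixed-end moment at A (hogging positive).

M_A = 146.2 kN·m

Take the two fixed-end moments M_A, M_B as redundants; the released structure is the simple span AB.
On the primary (simply-supported) span, the end slopes from the loading are:
  at A: point load 25 at a = 7.88: Pab(L + b)/(6LEI) = 107.5/EI
  at B: point load 25 at a = 7.88: Pab(L + a)/(6LEI) = 150.6/EI
  at A: triangular load, peak 24.3: w₀L³/(45EI) = 625.1/EI
  at B: triangular load, peak 24.3: 7w₀L³/(360EI) = 547/EI
  θ_A0 = 732.6/EI,  θ_B0 = 697.6/EI
Flexibility coefficients: a unit moment at one end gives L/(3EI) there and L/(6EI) at the far end, so f₁₁ = f₂₂ = 3.5/EI and f₁₂ = f₂₁ = 1.75/EI.
Compatibility — zero rotation at each built-in end:
  3.5 M_A + 1.75 M_B = 732.6
  1.75 M_A + 3.5 M_B = 697.6
Solving the pair gives M_A = 146.2 kN·m and M_B = 126.2 kN·m (hogging).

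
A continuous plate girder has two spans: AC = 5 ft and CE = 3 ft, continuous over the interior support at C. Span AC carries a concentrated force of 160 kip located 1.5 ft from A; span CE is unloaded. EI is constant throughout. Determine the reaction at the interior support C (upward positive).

Insert a hinge at C; M_C is the redundant, and each span becomes simply supported.
End slopes at the hinge C, treating each span as simply supported:
  span AC: point load 160 at a = 1.5: Pab(L + a)/(6LEI) = 182/EI
  relative rotation θ_0 = (182 + 0)/EI = 182/EI
A unit hogging moment at C produces rotation L₁/(3EI) + L₂/(3EI) = 2.667/EI.
Slope continuity at C: θ_0 = M_C·2.667/EI, so M_C = 182/2.667 = 68.25 kip·ft (hogging).
Span AC, ΣM about A with M_C applied at C: R_C^{AC}·5 = 240 + 68.25, so R_C^{AC} = 61.65 kip and R_A = 160 − 61.65 = 98.35 kip.
Span CE, ΣM about E: R_C^{CE}·3 = 0 + 68.25, so R_C^{CE} = 22.75 kip and R_E = 0 − 22.75 = -22.75 kip.
R_C = 61.65 + 22.75 = 84.4 kip.

R_C = 84.4 kip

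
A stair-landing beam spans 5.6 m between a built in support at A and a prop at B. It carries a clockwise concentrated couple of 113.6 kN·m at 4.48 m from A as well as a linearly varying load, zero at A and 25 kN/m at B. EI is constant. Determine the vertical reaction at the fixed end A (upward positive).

Choose R_B as the redundant. The primary structure is the cantilever fixed at A.
Free-end deflection of the primary structure under the applied loading (downward +):
  clockwise couple 113.6 at a = 4.48: M₀a(2L − a)/(2EI) = 1710/EI
  triangular load, peak 25 at the free end: 11w₀L⁴/(120EI) = 2254/EI
  δ_0 = 3964/EI
Flexibility coefficient — unit upward force at B: δ_{BB} = L³/(3EI) = 58.54/EI.
The prop prevents deflection at B: R_B = δ_0/δ_{BB} = 3964/58.54 = 67.71 kN.
Vertical equilibrium: R_A = ΣP − R_B = 70 − 67.71 = 2.289 kN.

R_A = 2.289 kN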